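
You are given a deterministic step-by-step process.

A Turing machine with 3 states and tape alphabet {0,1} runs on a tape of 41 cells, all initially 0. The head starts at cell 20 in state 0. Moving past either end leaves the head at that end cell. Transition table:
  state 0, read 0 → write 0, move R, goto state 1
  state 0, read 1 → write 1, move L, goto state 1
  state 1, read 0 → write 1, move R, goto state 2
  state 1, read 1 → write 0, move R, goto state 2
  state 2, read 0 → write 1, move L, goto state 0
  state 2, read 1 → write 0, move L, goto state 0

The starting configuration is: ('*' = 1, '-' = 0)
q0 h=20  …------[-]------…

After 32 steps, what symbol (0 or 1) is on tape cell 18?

0

0) q0 h=20  …------[-]------…
1) q1 h=21  …------[-]------…
2) q2 h=22  …-----*[-]------…
3) q0 h=21  …------[*]*-----…
4) q1 h=20  …------[-]**----…
5) q2 h=21  …-----*[*]*-----…
6) q0 h=20  …------[*]-*----…
7) q1 h=19  …------[-]*-*---…
8) q2 h=20  …-----*[*]-*----…
9) q0 h=19  …------[*]--*---…
10) q1 h=18  …------[-]*--*--…
11) q2 h=19  …-----*[*]--*---…
12) q0 h=18  …------[*]---*--…
13) q1 h=17  …------[-]*---*-…
14) q2 h=18  …-----*[*]---*--…
15) q0 h=17  …------[*]----*-…
16) q1 h=16  …------[-]*----*…
17) q2 h=17  …-----*[*]----*-…
18) q0 h=16  …------[*]-----*…
19) q1 h=15  …------[-]*-----…
20) q2 h=16  …-----*[*]-----*…
21) q0 h=15  …------[*]------…
22) q1 h=14  …------[-]*-----…
23) q2 h=15  …-----*[*]------…
24) q0 h=14  …------[*]------…
25) q1 h=13  …------[-]*-----…
26) q2 h=14  …-----*[*]------…
27) q0 h=13  …------[*]------…
28) q1 h=12  …------[-]*-----…
29) q2 h=13  …-----*[*]------…
30) q0 h=12  …------[*]------…
31) q1 h=11  …------[-]*-----…
32) q2 h=12  …-----*[*]------…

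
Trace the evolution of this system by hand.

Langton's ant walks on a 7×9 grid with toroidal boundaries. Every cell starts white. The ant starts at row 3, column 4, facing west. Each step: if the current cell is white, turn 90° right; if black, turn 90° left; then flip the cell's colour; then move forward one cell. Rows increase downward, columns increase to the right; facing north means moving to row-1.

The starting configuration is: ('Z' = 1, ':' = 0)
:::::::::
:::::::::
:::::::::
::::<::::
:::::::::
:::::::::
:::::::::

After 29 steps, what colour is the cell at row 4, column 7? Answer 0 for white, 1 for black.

1

gen 0: :::::::::
:::::::::
:::::::::
::::<::::
:::::::::
:::::::::
:::::::::
gen 1: :::::::::
:::::::::
::::^::::
::::Z::::
:::::::::
:::::::::
:::::::::
gen 2: :::::::::
:::::::::
::::Z>:::
::::Z::::
:::::::::
:::::::::
:::::::::
gen 3: :::::::::
:::::::::
::::ZZ:::
::::Zv:::
:::::::::
:::::::::
:::::::::
gen 4: :::::::::
:::::::::
::::ZZ:::
::::<Z:::
:::::::::
:::::::::
:::::::::
gen 5: :::::::::
:::::::::
::::ZZ:::
:::::Z:::
::::v::::
:::::::::
:::::::::
gen 6: :::::::::
:::::::::
::::ZZ:::
:::::Z:::
:::<Z::::
:::::::::
:::::::::
gen 7: :::::::::
:::::::::
::::ZZ:::
:::^:Z:::
:::ZZ::::
:::::::::
:::::::::
gen 8: :::::::::
:::::::::
::::ZZ:::
:::Z>Z:::
:::ZZ::::
:::::::::
:::::::::
gen 9: :::::::::
:::::::::
::::ZZ:::
:::ZZZ:::
:::Zv::::
:::::::::
:::::::::
gen 10: :::::::::
:::::::::
::::ZZ:::
:::ZZZ:::
:::Z:>:::
:::::::::
:::::::::
gen 11: :::::::::
:::::::::
::::ZZ:::
:::ZZZ:::
:::Z:Z:::
:::::v:::
:::::::::
gen 12: :::::::::
:::::::::
::::ZZ:::
:::ZZZ:::
:::Z:Z:::
::::<Z:::
:::::::::
gen 13: :::::::::
:::::::::
::::ZZ:::
:::ZZZ:::
:::Z^Z:::
::::ZZ:::
:::::::::
gen 14: :::::::::
:::::::::
::::ZZ:::
:::ZZZ:::
:::ZZ>:::
::::ZZ:::
:::::::::
gen 15: :::::::::
:::::::::
::::ZZ:::
:::ZZ^:::
:::ZZ::::
::::ZZ:::
:::::::::
gen 16: :::::::::
:::::::::
::::ZZ:::
:::Z<::::
:::ZZ::::
::::ZZ:::
:::::::::
gen 17: :::::::::
:::::::::
::::ZZ:::
:::Z:::::
:::Zv::::
::::ZZ:::
:::::::::
gen 18: :::::::::
:::::::::
::::ZZ:::
:::Z:::::
:::Z:>:::
::::ZZ:::
:::::::::
gen 19: :::::::::
:::::::::
::::ZZ:::
:::Z:::::
:::Z:Z:::
::::Zv:::
:::::::::
gen 20: :::::::::
:::::::::
::::ZZ:::
:::Z:::::
:::Z:Z:::
::::Z:>::
:::::::::
gen 21: :::::::::
:::::::::
::::ZZ:::
:::Z:::::
:::Z:Z:::
::::Z:Z::
::::::v::
gen 22: :::::::::
:::::::::
::::ZZ:::
:::Z:::::
:::Z:Z:::
::::Z:Z::
:::::<Z::
gen 23: :::::::::
:::::::::
::::ZZ:::
:::Z:::::
:::Z:Z:::
::::Z^Z::
:::::ZZ::
gen 24: :::::::::
:::::::::
::::ZZ:::
:::Z:::::
:::Z:Z:::
::::ZZ>::
:::::ZZ::
gen 25: :::::::::
:::::::::
::::ZZ:::
:::Z:::::
:::Z:Z^::
::::ZZ:::
:::::ZZ::
gen 26: :::::::::
:::::::::
::::ZZ:::
:::Z:::::
:::Z:ZZ>:
::::ZZ:::
:::::ZZ::
gen 27: :::::::::
:::::::::
::::ZZ:::
:::Z:::::
:::Z:ZZZ:
::::ZZ:v:
:::::ZZ::
gen 28: :::::::::
:::::::::
::::ZZ:::
:::Z:::::
:::Z:ZZZ:
::::ZZ<Z:
:::::ZZ::
gen 29: :::::::::
:::::::::
::::ZZ:::
:::Z:::::
:::Z:Z^Z:
::::ZZZZ:
:::::ZZ::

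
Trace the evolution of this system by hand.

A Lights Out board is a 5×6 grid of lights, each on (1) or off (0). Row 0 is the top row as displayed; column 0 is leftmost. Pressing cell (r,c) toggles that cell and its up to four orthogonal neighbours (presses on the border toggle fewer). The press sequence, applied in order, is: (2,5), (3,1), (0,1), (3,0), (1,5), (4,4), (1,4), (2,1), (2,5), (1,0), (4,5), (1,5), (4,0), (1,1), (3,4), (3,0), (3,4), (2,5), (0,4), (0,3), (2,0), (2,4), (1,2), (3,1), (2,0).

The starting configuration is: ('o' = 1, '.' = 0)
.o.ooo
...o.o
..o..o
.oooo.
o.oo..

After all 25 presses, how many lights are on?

t=0: .o.ooo
...o.o
..o..o
.oooo.
o.oo..
t=1: .o.ooo
...o..
..o.o.
.ooooo
o.oo..
t=2: .o.ooo
...o..
.oo.o.
o..ooo
oooo..
t=3: o.oooo
.o.o..
.oo.o.
o..ooo
oooo..
t=4: o.oooo
.o.o..
ooo.o.
.o.ooo
.ooo..
t=5: o.ooo.
.o.ooo
ooo.oo
.o.ooo
.ooo..
t=6: o.ooo.
.o.ooo
ooo.oo
.o.o.o
.oo.oo
t=7: o.oo..
.o....
ooo..o
.o.o.o
.oo.oo
t=8: o.oo..
......
.....o
...o.o
.oo.oo
t=9: o.oo..
.....o
....o.
...o..
.oo.oo
t=10: ..oo..
oo...o
o...o.
...o..
.oo.oo
t=11: ..oo..
oo...o
o...o.
...o.o
.oo...
t=12: ..oo.o
oo..o.
o...oo
...o.o
.oo...
t=13: ..oo.o
oo..o.
o...oo
o..o.o
o.o...
t=14: .ooo.o
..o.o.
oo..oo
o..o.o
o.o...
t=15: .ooo.o
..o.o.
oo...o
o...o.
o.o.o.
t=16: .ooo.o
..o.o.
.o...o
.o..o.
..o.o.
t=17: .ooo.o
..o.o.
.o..oo
.o.o.o
..o...
t=18: .ooo.o
..o.oo
.o....
.o.o..
..o...
t=19: .oo.o.
..o..o
.o....
.o.o..
..o...
t=20: .o.o..
..oo.o
.o....
.o.o..
..o...
t=21: .o.o..
o.oo.o
o.....
oo.o..
..o...
t=22: .o.o..
o.oooo
o..ooo
oo.oo.
..o...
t=23: .ooo..
oo..oo
o.oooo
oo.oo.
..o...
t=24: .ooo..
oo..oo
oooooo
..ooo.
.oo...
t=25: .ooo..
.o..oo
..oooo
o.ooo.
.oo...

16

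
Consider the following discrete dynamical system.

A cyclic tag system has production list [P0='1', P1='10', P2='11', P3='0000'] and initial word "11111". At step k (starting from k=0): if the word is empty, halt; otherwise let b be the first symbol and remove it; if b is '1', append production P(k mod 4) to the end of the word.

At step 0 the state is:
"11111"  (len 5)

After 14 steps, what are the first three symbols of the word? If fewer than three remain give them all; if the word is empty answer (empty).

110

t=0: "11111"  (len 5)
t=1: "11111"  (len 5)
t=2: "111110"  (len 6)
t=3: "1111011"  (len 7)
t=4: "1110110000"  (len 10)
t=5: "1101100001"  (len 10)
t=6: "10110000110"  (len 11)
t=7: "011000011011"  (len 12)
t=8: "11000011011"  (len 11)
t=9: "10000110111"  (len 11)
t=10: "000011011110"  (len 12)
t=11: "00011011110"  (len 11)
t=12: "0011011110"  (len 10)
t=13: "011011110"  (len 9)
t=14: "11011110"  (len 8)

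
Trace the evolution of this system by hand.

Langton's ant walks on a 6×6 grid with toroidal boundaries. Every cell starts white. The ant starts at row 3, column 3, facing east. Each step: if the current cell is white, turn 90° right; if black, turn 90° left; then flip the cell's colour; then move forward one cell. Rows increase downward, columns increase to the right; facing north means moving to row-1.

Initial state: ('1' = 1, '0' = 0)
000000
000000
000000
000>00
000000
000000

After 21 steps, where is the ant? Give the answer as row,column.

0,1

gen 0: 000000
000000
000000
000>00
000000
000000
gen 1: 000000
000000
000000
000100
000v00
000000
gen 2: 000000
000000
000000
000100
00<100
000000
gen 3: 000000
000000
000000
00^100
001100
000000
gen 4: 000000
000000
000000
001>00
001100
000000
gen 5: 000000
000000
000^00
001000
001100
000000
gen 6: 000000
000000
0001>0
001000
001100
000000
gen 7: 000000
000000
000110
0010v0
001100
000000
gen 8: 000000
000000
000110
001<10
001100
000000
gen 9: 000000
000000
000^10
001110
001100
000000
gen 10: 000000
000000
00<010
001110
001100
000000
gen 11: 000000
00^000
001010
001110
001100
000000
gen 12: 000000
001>00
001010
001110
001100
000000
gen 13: 000000
001100
001v10
001110
001100
000000
gen 14: 000000
001100
00<110
001110
001100
000000
gen 15: 000000
001100
000110
00v110
001100
000000
gen 16: 000000
001100
000110
000>10
001100
000000
gen 17: 000000
001100
000^10
000010
001100
000000
gen 18: 000000
001100
00<010
000010
001100
000000
gen 19: 000000
00^100
001010
000010
001100
000000
gen 20: 000000
0<0100
001010
000010
001100
000000
gen 21: 0^0000
010100
001010
000010
001100
000000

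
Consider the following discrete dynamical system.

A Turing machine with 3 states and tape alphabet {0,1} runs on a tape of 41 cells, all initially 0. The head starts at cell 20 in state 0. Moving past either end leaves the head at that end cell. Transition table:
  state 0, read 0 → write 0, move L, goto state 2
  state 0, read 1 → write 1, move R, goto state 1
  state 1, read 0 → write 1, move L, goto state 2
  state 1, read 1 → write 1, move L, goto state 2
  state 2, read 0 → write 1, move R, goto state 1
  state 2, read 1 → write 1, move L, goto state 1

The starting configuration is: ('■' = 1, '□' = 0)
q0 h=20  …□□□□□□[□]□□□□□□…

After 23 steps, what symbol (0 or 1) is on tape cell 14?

k=0  q0 h=20  …□□□□□□[□]□□□□□□…
k=1  q2 h=19  …□□□□□□[□]□□□□□□…
k=2  q1 h=20  …□□□□□■[□]□□□□□□…
k=3  q2 h=19  …□□□□□□[■]■□□□□□…
k=4  q1 h=18  …□□□□□□[□]■■□□□□…
k=5  q2 h=17  …□□□□□□[□]■■■□□□…
k=6  q1 h=18  …□□□□□■[■]■■□□□□…
k=7  q2 h=17  …□□□□□□[■]■■■□□□…
k=8  q1 h=16  …□□□□□□[□]■■■■□□…
k=9  q2 h=15  …□□□□□□[□]■■■■■□…
k=10  q1 h=16  …□□□□□■[■]■■■■□□…
k=11  q2 h=15  …□□□□□□[■]■■■■■□…
k=12  q1 h=14  …□□□□□□[□]■■■■■■…
k=13  q2 h=13  …□□□□□□[□]■■■■■■…
k=14  q1 h=14  …□□□□□■[■]■■■■■■…
k=15  q2 h=13  …□□□□□□[■]■■■■■■…
k=16  q1 h=12  …□□□□□□[□]■■■■■■…
k=17  q2 h=11  …□□□□□□[□]■■■■■■…
k=18  q1 h=12  …□□□□□■[■]■■■■■■…
k=19  q2 h=11  …□□□□□□[■]■■■■■■…
k=20  q1 h=10  …□□□□□□[□]■■■■■■…
k=21  q2 h= 9  …□□□□□□[□]■■■■■■…
k=22  q1 h=10  …□□□□□■[■]■■■■■■…
k=23  q2 h= 9  …□□□□□□[■]■■■■■■…

1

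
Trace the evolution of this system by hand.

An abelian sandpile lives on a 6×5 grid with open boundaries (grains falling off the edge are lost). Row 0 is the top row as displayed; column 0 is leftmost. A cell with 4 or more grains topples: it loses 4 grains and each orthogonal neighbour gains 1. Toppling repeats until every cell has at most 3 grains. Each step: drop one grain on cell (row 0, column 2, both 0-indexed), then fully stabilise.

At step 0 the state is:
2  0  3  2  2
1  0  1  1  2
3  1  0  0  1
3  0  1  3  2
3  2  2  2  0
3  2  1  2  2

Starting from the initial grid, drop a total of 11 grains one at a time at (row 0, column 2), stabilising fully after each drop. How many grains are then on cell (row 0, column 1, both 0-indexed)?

0) 2  0  3  2  2
1  0  1  1  2
3  1  0  0  1
3  0  1  3  2
3  2  2  2  0
3  2  1  2  2
1) 2  1  0  3  2
1  0  2  1  2
3  1  0  0  1
3  0  1  3  2
3  2  2  2  0
3  2  1  2  2
2) 2  1  1  3  2
1  0  2  1  2
3  1  0  0  1
3  0  1  3  2
3  2  2  2  0
3  2  1  2  2
3) 2  1  2  3  2
1  0  2  1  2
3  1  0  0  1
3  0  1  3  2
3  2  2  2  0
3  2  1  2  2
4) 2  1  3  3  2
1  0  2  1  2
3  1  0  0  1
3  0  1  3  2
3  2  2  2  0
3  2  1  2  2
5) 2  2  1  0  3
1  0  3  2  2
3  1  0  0  1
3  0  1  3  2
3  2  2  2  0
3  2  1  2  2
6) 2  2  2  0  3
1  0  3  2  2
3  1  0  0  1
3  0  1  3  2
3  2  2  2  0
3  2  1  2  2
7) 2  2  3  0  3
1  0  3  2  2
3  1  0  0  1
3  0  1  3  2
3  2  2  2  0
3  2  1  2  2
8) 2  3  1  1  3
1  1  0  3  2
3  1  1  0  1
3  0  1  3  2
3  2  2  2  0
3  2  1  2  2
9) 2  3  2  1  3
1  1  0  3  2
3  1  1  0  1
3  0  1  3  2
3  2  2  2  0
3  2  1  2  2
10) 2  3  3  1  3
1  1  0  3  2
3  1  1  0  1
3  0  1  3  2
3  2  2  2  0
3  2  1  2  2
11) 3  0  1  2  3
1  2  1  3  2
3  1  1  0  1
3  0  1  3  2
3  2  2  2  0
3  2  1  2  2

0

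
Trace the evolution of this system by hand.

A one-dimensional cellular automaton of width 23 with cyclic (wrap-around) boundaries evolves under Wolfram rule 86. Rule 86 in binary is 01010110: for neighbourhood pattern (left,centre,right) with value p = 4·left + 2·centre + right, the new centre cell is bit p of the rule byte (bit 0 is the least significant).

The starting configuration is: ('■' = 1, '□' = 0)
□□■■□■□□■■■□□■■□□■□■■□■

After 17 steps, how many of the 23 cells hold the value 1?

13

step 0: □□■■□■□□■■■□□■■□□■□■■□■
step 1: ■■□■□■■■□□■■■□■■■■□□■□■
step 2: □■□■□□□■■■□□■□□□□■■■■□□
step 3: ■■□■■□■□□■■■■■□□■□□□■■□
step 4: □■□□■□■■■□□□□■■■■■□■□■□
step 5: ■■■■■□□□■■□□■□□□□■□■□■■
step 6: □□□□■■□■□■■■■■□□■■□■□□□
step 7: □□□■□■□■□□□□□■■■□■□■■□□
step 8: □□■■□■□■■□□□■□□■□■□□■■□
step 9: □■□■□■□□■■□■■■■■□■■■□■■
step 10: □■□■□■■■□■□□□□□■□□□■□□■
step 11: □■□■□□□■□■■□□□■■■□■■■■■
step 12: □■□■■□■■□□■■□■□□■□□□□□■
step 13: □■□□■□□■■■□■□■■■■■□□□■■
step 14: □■■■■■■□□■□■□□□□□■■□■□■
step 15: □□□□□□■■■■□■■□□□■□■□■□■
step 16: ■□□□□■□□□■□□■■□■■□■□■□■
step 17: ■■□□■■■□■■■■□■□□■□■□■□□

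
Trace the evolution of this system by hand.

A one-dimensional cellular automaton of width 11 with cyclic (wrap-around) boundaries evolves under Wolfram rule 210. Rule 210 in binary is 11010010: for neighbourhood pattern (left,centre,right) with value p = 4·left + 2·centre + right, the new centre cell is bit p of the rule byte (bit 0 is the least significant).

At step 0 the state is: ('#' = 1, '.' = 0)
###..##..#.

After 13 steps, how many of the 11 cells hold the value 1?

7

0) ###..##..#.
1) .####.###..
2) #.###..###.
3) ...####.##.
4) ..#.###..##
5) ##...####.#
6) ###.#.###..
7) .##....####
8) ..##..#.###
9) ##.###...##
10) ##..###.#.#
11) ####.##....
12) .###..##..#
13) ..####.###.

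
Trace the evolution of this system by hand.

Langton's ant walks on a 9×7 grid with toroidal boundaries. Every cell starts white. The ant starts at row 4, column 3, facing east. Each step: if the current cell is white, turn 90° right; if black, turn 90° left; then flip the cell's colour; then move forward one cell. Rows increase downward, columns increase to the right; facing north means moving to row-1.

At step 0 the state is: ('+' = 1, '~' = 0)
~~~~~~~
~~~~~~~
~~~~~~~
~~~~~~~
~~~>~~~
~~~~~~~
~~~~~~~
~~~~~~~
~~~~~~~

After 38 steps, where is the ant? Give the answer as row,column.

3,0

step 0: ~~~~~~~
~~~~~~~
~~~~~~~
~~~~~~~
~~~>~~~
~~~~~~~
~~~~~~~
~~~~~~~
~~~~~~~
step 1: ~~~~~~~
~~~~~~~
~~~~~~~
~~~~~~~
~~~+~~~
~~~v~~~
~~~~~~~
~~~~~~~
~~~~~~~
step 2: ~~~~~~~
~~~~~~~
~~~~~~~
~~~~~~~
~~~+~~~
~~<+~~~
~~~~~~~
~~~~~~~
~~~~~~~
step 3: ~~~~~~~
~~~~~~~
~~~~~~~
~~~~~~~
~~^+~~~
~~++~~~
~~~~~~~
~~~~~~~
~~~~~~~
step 4: ~~~~~~~
~~~~~~~
~~~~~~~
~~~~~~~
~~+>~~~
~~++~~~
~~~~~~~
~~~~~~~
~~~~~~~
step 5: ~~~~~~~
~~~~~~~
~~~~~~~
~~~^~~~
~~+~~~~
~~++~~~
~~~~~~~
~~~~~~~
~~~~~~~
step 6: ~~~~~~~
~~~~~~~
~~~~~~~
~~~+>~~
~~+~~~~
~~++~~~
~~~~~~~
~~~~~~~
~~~~~~~
step 7: ~~~~~~~
~~~~~~~
~~~~~~~
~~~++~~
~~+~v~~
~~++~~~
~~~~~~~
~~~~~~~
~~~~~~~
step 8: ~~~~~~~
~~~~~~~
~~~~~~~
~~~++~~
~~+<+~~
~~++~~~
~~~~~~~
~~~~~~~
~~~~~~~
step 9: ~~~~~~~
~~~~~~~
~~~~~~~
~~~^+~~
~~+++~~
~~++~~~
~~~~~~~
~~~~~~~
~~~~~~~
step 10: ~~~~~~~
~~~~~~~
~~~~~~~
~~<~+~~
~~+++~~
~~++~~~
~~~~~~~
~~~~~~~
~~~~~~~
step 11: ~~~~~~~
~~~~~~~
~~^~~~~
~~+~+~~
~~+++~~
~~++~~~
~~~~~~~
~~~~~~~
~~~~~~~
step 12: ~~~~~~~
~~~~~~~
~~+>~~~
~~+~+~~
~~+++~~
~~++~~~
~~~~~~~
~~~~~~~
~~~~~~~
step 13: ~~~~~~~
~~~~~~~
~~++~~~
~~+v+~~
~~+++~~
~~++~~~
~~~~~~~
~~~~~~~
~~~~~~~
step 14: ~~~~~~~
~~~~~~~
~~++~~~
~~<++~~
~~+++~~
~~++~~~
~~~~~~~
~~~~~~~
~~~~~~~
step 15: ~~~~~~~
~~~~~~~
~~++~~~
~~~++~~
~~v++~~
~~++~~~
~~~~~~~
~~~~~~~
~~~~~~~
step 16: ~~~~~~~
~~~~~~~
~~++~~~
~~~++~~
~~~>+~~
~~++~~~
~~~~~~~
~~~~~~~
~~~~~~~
step 17: ~~~~~~~
~~~~~~~
~~++~~~
~~~^+~~
~~~~+~~
~~++~~~
~~~~~~~
~~~~~~~
~~~~~~~
step 18: ~~~~~~~
~~~~~~~
~~++~~~
~~<~+~~
~~~~+~~
~~++~~~
~~~~~~~
~~~~~~~
~~~~~~~
step 19: ~~~~~~~
~~~~~~~
~~^+~~~
~~+~+~~
~~~~+~~
~~++~~~
~~~~~~~
~~~~~~~
~~~~~~~
step 20: ~~~~~~~
~~~~~~~
~<~+~~~
~~+~+~~
~~~~+~~
~~++~~~
~~~~~~~
~~~~~~~
~~~~~~~
step 21: ~~~~~~~
~^~~~~~
~+~+~~~
~~+~+~~
~~~~+~~
~~++~~~
~~~~~~~
~~~~~~~
~~~~~~~
step 22: ~~~~~~~
~+>~~~~
~+~+~~~
~~+~+~~
~~~~+~~
~~++~~~
~~~~~~~
~~~~~~~
~~~~~~~
step 23: ~~~~~~~
~++~~~~
~+v+~~~
~~+~+~~
~~~~+~~
~~++~~~
~~~~~~~
~~~~~~~
~~~~~~~
step 24: ~~~~~~~
~++~~~~
~<++~~~
~~+~+~~
~~~~+~~
~~++~~~
~~~~~~~
~~~~~~~
~~~~~~~
step 25: ~~~~~~~
~++~~~~
~~++~~~
~v+~+~~
~~~~+~~
~~++~~~
~~~~~~~
~~~~~~~
~~~~~~~
step 26: ~~~~~~~
~++~~~~
~~++~~~
<++~+~~
~~~~+~~
~~++~~~
~~~~~~~
~~~~~~~
~~~~~~~
step 27: ~~~~~~~
~++~~~~
^~++~~~
+++~+~~
~~~~+~~
~~++~~~
~~~~~~~
~~~~~~~
~~~~~~~
step 28: ~~~~~~~
~++~~~~
+>++~~~
+++~+~~
~~~~+~~
~~++~~~
~~~~~~~
~~~~~~~
~~~~~~~
step 29: ~~~~~~~
~++~~~~
++++~~~
+v+~+~~
~~~~+~~
~~++~~~
~~~~~~~
~~~~~~~
~~~~~~~
step 30: ~~~~~~~
~++~~~~
++++~~~
+~>~+~~
~~~~+~~
~~++~~~
~~~~~~~
~~~~~~~
~~~~~~~
step 31: ~~~~~~~
~++~~~~
++^+~~~
+~~~+~~
~~~~+~~
~~++~~~
~~~~~~~
~~~~~~~
~~~~~~~
step 32: ~~~~~~~
~++~~~~
+<~+~~~
+~~~+~~
~~~~+~~
~~++~~~
~~~~~~~
~~~~~~~
~~~~~~~
step 33: ~~~~~~~
~++~~~~
+~~+~~~
+v~~+~~
~~~~+~~
~~++~~~
~~~~~~~
~~~~~~~
~~~~~~~
step 34: ~~~~~~~
~++~~~~
+~~+~~~
<+~~+~~
~~~~+~~
~~++~~~
~~~~~~~
~~~~~~~
~~~~~~~
step 35: ~~~~~~~
~++~~~~
+~~+~~~
~+~~+~~
v~~~+~~
~~++~~~
~~~~~~~
~~~~~~~
~~~~~~~
step 36: ~~~~~~~
~++~~~~
+~~+~~~
~+~~+~~
+~~~+~<
~~++~~~
~~~~~~~
~~~~~~~
~~~~~~~
step 37: ~~~~~~~
~++~~~~
+~~+~~~
~+~~+~^
+~~~+~+
~~++~~~
~~~~~~~
~~~~~~~
~~~~~~~
step 38: ~~~~~~~
~++~~~~
+~~+~~~
>+~~+~+
+~~~+~+
~~++~~~
~~~~~~~
~~~~~~~
~~~~~~~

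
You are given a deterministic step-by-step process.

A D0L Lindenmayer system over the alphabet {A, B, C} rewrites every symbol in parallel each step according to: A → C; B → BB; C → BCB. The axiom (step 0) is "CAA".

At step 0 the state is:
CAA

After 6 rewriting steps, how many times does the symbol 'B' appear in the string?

gen 0: CAA
gen 1: BCBCC
gen 2: BBBCBBBBCBBCB
gen 3: BBBBBBBCBBBBBBBBBBCBBBBBBCBBB
gen 4: BBBBBBBBBBBBBBBCBBBBBBBBBBBBBBBBBBBBBBCBBBBBBBBBBBBBBCBBBBBBB
gen 5: BBBBBBBBBBBBBBBBBBBBBBBBBBBBBBBCBBBBBBBBBBBBBBBBBBBBBBBBBB…BBBBBBBBBBBCBBBBBBBBBBBBBBBBBBBBBBBBBBBBBBCBBBBBBBBBBBBBBB  (len 125)
gen 6: BBBBBBBBBBBBBBBBBBBBBBBBBBBBBBBBBBBBBBBBBBBBBBBBBBBBBBBBBB…BBBBBBBBBBBBBBBBBBBBBBBBBBCBBBBBBBBBBBBBBBBBBBBBBBBBBBBBBB  (len 253)

250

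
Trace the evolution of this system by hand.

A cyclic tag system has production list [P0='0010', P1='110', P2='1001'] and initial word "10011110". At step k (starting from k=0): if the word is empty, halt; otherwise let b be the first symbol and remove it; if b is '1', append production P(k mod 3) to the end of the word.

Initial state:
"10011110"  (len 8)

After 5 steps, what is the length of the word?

0) "10011110"  (len 8)
1) "00111100010"  (len 11)
2) "0111100010"  (len 10)
3) "111100010"  (len 9)
4) "111000100010"  (len 12)
5) "11000100010110"  (len 14)

14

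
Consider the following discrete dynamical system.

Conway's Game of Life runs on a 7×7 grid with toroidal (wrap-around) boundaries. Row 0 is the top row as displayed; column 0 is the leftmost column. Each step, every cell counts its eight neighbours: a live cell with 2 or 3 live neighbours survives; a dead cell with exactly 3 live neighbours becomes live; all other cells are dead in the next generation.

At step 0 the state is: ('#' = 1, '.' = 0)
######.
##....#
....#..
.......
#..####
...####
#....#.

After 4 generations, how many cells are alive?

24

step 0: ######.
##....#
....#..
.......
#..####
...####
#....#.
step 1: ..####.
......#
#......
...#..#
#..#...
...#...
#......
step 2: ...####
...####
#.....#
#.....#
..###..
.......
..#....
step 3: ..#...#
...#...
....#..
##.#.##
...#...
..#....
...###.
step 4: ..#..#.
...#...
#.#####
#.##.##
##.##.#
..#....
..####.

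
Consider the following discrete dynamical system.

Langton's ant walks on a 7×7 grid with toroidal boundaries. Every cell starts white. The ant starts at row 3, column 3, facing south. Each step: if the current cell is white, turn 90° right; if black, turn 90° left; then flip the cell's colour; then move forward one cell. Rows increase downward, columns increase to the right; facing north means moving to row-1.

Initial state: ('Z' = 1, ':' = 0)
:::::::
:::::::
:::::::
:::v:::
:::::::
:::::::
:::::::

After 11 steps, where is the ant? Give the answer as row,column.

2,5

step 0: :::::::
:::::::
:::::::
:::v:::
:::::::
:::::::
:::::::
step 1: :::::::
:::::::
:::::::
::<Z:::
:::::::
:::::::
:::::::
step 2: :::::::
:::::::
::^::::
::ZZ:::
:::::::
:::::::
:::::::
step 3: :::::::
:::::::
::Z>:::
::ZZ:::
:::::::
:::::::
:::::::
step 4: :::::::
:::::::
::ZZ:::
::Zv:::
:::::::
:::::::
:::::::
step 5: :::::::
:::::::
::ZZ:::
::Z:>::
:::::::
:::::::
:::::::
step 6: :::::::
:::::::
::ZZ:::
::Z:Z::
::::v::
:::::::
:::::::
step 7: :::::::
:::::::
::ZZ:::
::Z:Z::
:::<Z::
:::::::
:::::::
step 8: :::::::
:::::::
::ZZ:::
::Z^Z::
:::ZZ::
:::::::
:::::::
step 9: :::::::
:::::::
::ZZ:::
::ZZ>::
:::ZZ::
:::::::
:::::::
step 10: :::::::
:::::::
::ZZ^::
::ZZ:::
:::ZZ::
:::::::
:::::::
step 11: :::::::
:::::::
::ZZZ>:
::ZZ:::
:::ZZ::
:::::::
:::::::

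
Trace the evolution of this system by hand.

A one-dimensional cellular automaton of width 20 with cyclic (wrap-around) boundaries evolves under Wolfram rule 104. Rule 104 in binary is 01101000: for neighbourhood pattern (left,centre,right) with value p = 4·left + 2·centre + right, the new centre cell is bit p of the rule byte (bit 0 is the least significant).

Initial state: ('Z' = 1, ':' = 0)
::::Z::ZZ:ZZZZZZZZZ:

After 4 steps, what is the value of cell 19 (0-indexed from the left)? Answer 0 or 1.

0

gen 0: ::::Z::ZZ:ZZZZZZZZZ:
gen 1: :::::::ZZZZ:::::::Z:
gen 2: :::::::Z::Z:::::::::
gen 3: ::::::::::::::::::::
gen 4: ::::::::::::::::::::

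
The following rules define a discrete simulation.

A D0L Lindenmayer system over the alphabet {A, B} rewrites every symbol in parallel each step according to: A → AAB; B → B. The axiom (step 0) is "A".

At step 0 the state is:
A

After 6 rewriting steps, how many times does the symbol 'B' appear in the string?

step 0: A
step 1: AAB
step 2: AABAABB
step 3: AABAABBAABAABBB
step 4: AABAABBAABAABBBAABAABBAABAABBBB
step 5: AABAABBAABAABBBAABAABBAABAABBBBAABAABBAABAABBBAABAABBAABAABBBBB
step 6: AABAABBAABAABBBAABAABBAABAABBBBAABAABBAABAABBBAABAABBAABAA…BAABAABBBAABAABBAABAABBBBAABAABBAABAABBBAABAABBAABAABBBBBB  (len 127)

63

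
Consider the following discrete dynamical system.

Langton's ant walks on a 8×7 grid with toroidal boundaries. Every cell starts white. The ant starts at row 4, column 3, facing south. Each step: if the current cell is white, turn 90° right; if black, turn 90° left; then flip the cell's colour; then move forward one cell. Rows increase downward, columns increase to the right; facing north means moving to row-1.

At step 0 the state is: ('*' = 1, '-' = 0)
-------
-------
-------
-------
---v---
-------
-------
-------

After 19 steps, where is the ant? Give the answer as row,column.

3,5

step 0: -------
-------
-------
-------
---v---
-------
-------
-------
step 1: -------
-------
-------
-------
--<*---
-------
-------
-------
step 2: -------
-------
-------
--^----
--**---
-------
-------
-------
step 3: -------
-------
-------
--*>---
--**---
-------
-------
-------
step 4: -------
-------
-------
--**---
--*v---
-------
-------
-------
step 5: -------
-------
-------
--**---
--*->--
-------
-------
-------
step 6: -------
-------
-------
--**---
--*-*--
----v--
-------
-------
step 7: -------
-------
-------
--**---
--*-*--
---<*--
-------
-------
step 8: -------
-------
-------
--**---
--*^*--
---**--
-------
-------
step 9: -------
-------
-------
--**---
--**>--
---**--
-------
-------
step 10: -------
-------
-------
--**^--
--**---
---**--
-------
-------
step 11: -------
-------
-------
--***>-
--**---
---**--
-------
-------
step 12: -------
-------
-------
--****-
--**-v-
---**--
-------
-------
step 13: -------
-------
-------
--****-
--**<*-
---**--
-------
-------
step 14: -------
-------
-------
--**^*-
--****-
---**--
-------
-------
step 15: -------
-------
-------
--*<-*-
--****-
---**--
-------
-------
step 16: -------
-------
-------
--*--*-
--*v**-
---**--
-------
-------
step 17: -------
-------
-------
--*--*-
--*->*-
---**--
-------
-------
step 18: -------
-------
-------
--*-^*-
--*--*-
---**--
-------
-------
step 19: -------
-------
-------
--*-*>-
--*--*-
---**--
-------
-------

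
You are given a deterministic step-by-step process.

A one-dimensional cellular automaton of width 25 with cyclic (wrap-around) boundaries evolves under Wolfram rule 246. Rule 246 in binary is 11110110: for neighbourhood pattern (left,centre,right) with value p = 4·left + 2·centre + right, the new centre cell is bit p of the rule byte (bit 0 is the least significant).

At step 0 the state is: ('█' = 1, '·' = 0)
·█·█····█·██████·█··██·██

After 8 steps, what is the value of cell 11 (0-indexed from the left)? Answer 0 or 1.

0) ·█·█····█·██████·█··██·██
1) █████··███·█████████·██·█
2) ███████·███·█████████·██·
3) ·███████·███·█████████·██
4) █·███████·███·█████████·█
5) ██·███████·███·█████████·
6) ·██·███████·███·█████████
7) █·██·███████·███·████████
8) ██·██·███████·███·███████

1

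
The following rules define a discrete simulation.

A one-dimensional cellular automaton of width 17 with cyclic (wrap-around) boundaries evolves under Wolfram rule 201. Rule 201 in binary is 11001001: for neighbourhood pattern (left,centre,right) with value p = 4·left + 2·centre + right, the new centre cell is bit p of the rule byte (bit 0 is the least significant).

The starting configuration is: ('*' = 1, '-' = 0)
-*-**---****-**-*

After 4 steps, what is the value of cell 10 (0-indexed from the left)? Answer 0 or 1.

1

t=0: -*-**---****-**-*
t=1: ---**-*-****-**--
t=2: **-**---****-**-*
t=3: **-**-*-****-**-*
t=4: **-**---****-**-*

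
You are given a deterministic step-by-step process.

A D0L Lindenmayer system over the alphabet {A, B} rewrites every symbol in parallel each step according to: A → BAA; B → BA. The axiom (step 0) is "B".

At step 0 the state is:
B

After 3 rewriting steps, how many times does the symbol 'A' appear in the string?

k=0  B
k=1  BA
k=2  BABAA
k=3  BABAABABAABAA

8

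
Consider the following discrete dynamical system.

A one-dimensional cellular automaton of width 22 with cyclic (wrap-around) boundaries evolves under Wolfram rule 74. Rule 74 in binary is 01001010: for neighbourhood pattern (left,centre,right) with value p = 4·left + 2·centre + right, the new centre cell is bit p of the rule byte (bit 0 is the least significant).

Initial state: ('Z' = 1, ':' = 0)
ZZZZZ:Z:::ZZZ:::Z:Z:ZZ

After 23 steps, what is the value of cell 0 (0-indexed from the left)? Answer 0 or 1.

[0] ZZZZZ:Z:::ZZZ:::Z:Z:ZZ
[1] ::::Z::::ZZ:Z::Z::::Z:
[2] :::Z::::ZZZ:::Z::::Z::
[3] ::Z::::ZZ:Z::Z::::Z:::
[4] :Z::::ZZZ:::Z::::Z::::
[5] Z::::ZZ:Z::Z::::Z:::::
[6] ::::ZZZ:::Z::::Z:::::Z
[7] :::ZZ:Z::Z::::Z:::::Z:
[8] ::ZZZ:::Z::::Z:::::Z::
[9] :ZZ:Z::Z::::Z:::::Z:::
[10] ZZZ:::Z::::Z:::::Z::::
[11] Z:Z::Z::::Z:::::Z::::Z
[12] Z:::Z::::Z:::::Z::::ZZ
[13] Z::Z::::Z:::::Z::::ZZ:
[14] ::Z::::Z:::::Z::::ZZZ:
[15] :Z::::Z:::::Z::::ZZ:Z:
[16] Z::::Z:::::Z::::ZZZ:::
[17] ::::Z:::::Z::::ZZ:Z::Z
[18] :::Z:::::Z::::ZZZ:::Z:
[19] ::Z:::::Z::::ZZ:Z::Z::
[20] :Z:::::Z::::ZZZ:::Z:::
[21] Z:::::Z::::ZZ:Z::Z::::
[22] :::::Z::::ZZZ:::Z::::Z
[23] ::::Z::::ZZ:Z::Z::::Z:

0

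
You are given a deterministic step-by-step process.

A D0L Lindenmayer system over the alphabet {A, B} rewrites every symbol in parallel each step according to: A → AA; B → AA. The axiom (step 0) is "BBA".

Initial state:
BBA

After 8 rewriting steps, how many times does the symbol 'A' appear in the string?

768

0) BBA
1) AAAAAA
2) AAAAAAAAAAAA
3) AAAAAAAAAAAAAAAAAAAAAAAA
4) AAAAAAAAAAAAAAAAAAAAAAAAAAAAAAAAAAAAAAAAAAAAAAAA
5) AAAAAAAAAAAAAAAAAAAAAAAAAAAAAAAAAAAAAAAAAAAAAAAAAAAAAAAAAAAAAAAAAAAAAAAAAAAAAAAAAAAAAAAAAAAAAAAA
6) AAAAAAAAAAAAAAAAAAAAAAAAAAAAAAAAAAAAAAAAAAAAAAAAAAAAAAAAAA…AAAAAAAAAAAAAAAAAAAAAAAAAAAAAAAAAAAAAAAAAAAAAAAAAAAAAAAAAA  (len 192)
7) AAAAAAAAAAAAAAAAAAAAAAAAAAAAAAAAAAAAAAAAAAAAAAAAAAAAAAAAAA…AAAAAAAAAAAAAAAAAAAAAAAAAAAAAAAAAAAAAAAAAAAAAAAAAAAAAAAAAA  (len 384)
8) AAAAAAAAAAAAAAAAAAAAAAAAAAAAAAAAAAAAAAAAAAAAAAAAAAAAAAAAAA…AAAAAAAAAAAAAAAAAAAAAAAAAAAAAAAAAAAAAAAAAAAAAAAAAAAAAAAAAA  (len 768)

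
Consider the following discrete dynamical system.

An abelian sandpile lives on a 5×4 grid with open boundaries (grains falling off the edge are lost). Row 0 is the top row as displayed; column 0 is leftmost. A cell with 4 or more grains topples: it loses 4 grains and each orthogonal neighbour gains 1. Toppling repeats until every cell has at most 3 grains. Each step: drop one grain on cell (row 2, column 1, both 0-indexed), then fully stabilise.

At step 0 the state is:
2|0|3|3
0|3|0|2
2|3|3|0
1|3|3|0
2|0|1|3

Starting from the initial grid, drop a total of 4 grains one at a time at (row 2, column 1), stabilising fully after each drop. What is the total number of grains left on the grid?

37

[0] 2|0|3|3
0|3|0|2
2|3|3|0
1|3|3|0
2|0|1|3
[1] 2|1|3|3
1|0|2|2
3|3|1|1
2|1|1|1
2|1|2|3
[2] 2|1|3|3
2|1|2|2
0|1|2|1
3|2|1|1
2|1|2|3
[3] 2|1|3|3
2|1|2|2
0|2|2|1
3|2|1|1
2|1|2|3
[4] 2|1|3|3
2|1|2|2
0|3|2|1
3|2|1|1
2|1|2|3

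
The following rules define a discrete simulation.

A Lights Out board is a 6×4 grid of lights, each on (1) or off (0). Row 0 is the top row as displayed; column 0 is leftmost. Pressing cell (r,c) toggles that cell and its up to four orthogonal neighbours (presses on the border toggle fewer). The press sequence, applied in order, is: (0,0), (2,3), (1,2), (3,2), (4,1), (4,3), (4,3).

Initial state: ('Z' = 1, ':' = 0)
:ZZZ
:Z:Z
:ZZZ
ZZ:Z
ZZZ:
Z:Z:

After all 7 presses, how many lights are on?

14

k=0  :ZZZ
:Z:Z
:ZZZ
ZZ:Z
ZZZ:
Z:Z:
k=1  Z:ZZ
ZZ:Z
:ZZZ
ZZ:Z
ZZZ:
Z:Z:
k=2  Z:ZZ
ZZ::
:Z::
ZZ::
ZZZ:
Z:Z:
k=3  Z::Z
Z:ZZ
:ZZ:
ZZ::
ZZZ:
Z:Z:
k=4  Z::Z
Z:ZZ
:Z::
Z:ZZ
ZZ::
Z:Z:
k=5  Z::Z
Z:ZZ
:Z::
ZZZZ
::Z:
ZZZ:
k=6  Z::Z
Z:ZZ
:Z::
ZZZ:
:::Z
ZZZZ
k=7  Z::Z
Z:ZZ
:Z::
ZZZZ
::Z:
ZZZ:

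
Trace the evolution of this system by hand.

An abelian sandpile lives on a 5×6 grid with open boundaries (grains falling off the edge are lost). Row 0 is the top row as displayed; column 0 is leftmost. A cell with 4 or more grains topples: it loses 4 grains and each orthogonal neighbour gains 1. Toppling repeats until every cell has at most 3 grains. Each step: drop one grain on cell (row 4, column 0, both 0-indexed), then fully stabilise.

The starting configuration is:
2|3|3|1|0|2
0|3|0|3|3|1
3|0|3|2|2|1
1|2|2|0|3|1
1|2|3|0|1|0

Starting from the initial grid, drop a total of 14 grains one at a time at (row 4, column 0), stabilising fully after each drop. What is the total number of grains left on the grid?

49

[0] 2|3|3|1|0|2
0|3|0|3|3|1
3|0|3|2|2|1
1|2|2|0|3|1
1|2|3|0|1|0
[1] 2|3|3|1|0|2
0|3|0|3|3|1
3|0|3|2|2|1
1|2|2|0|3|1
2|2|3|0|1|0
[2] 2|3|3|1|0|2
0|3|0|3|3|1
3|0|3|2|2|1
1|2|2|0|3|1
3|2|3|0|1|0
[3] 2|3|3|1|0|2
0|3|0|3|3|1
3|0|3|2|2|1
2|2|2|0|3|1
0|3|3|0|1|0
[4] 2|3|3|1|0|2
0|3|0|3|3|1
3|0|3|2|2|1
2|2|2|0|3|1
1|3|3|0|1|0
[5] 2|3|3|1|0|2
0|3|0|3|3|1
3|0|3|2|2|1
2|2|2|0|3|1
2|3|3|0|1|0
[6] 2|3|3|1|0|2
0|3|0|3|3|1
3|0|3|2|2|1
2|2|2|0|3|1
3|3|3|0|1|0
[7] 2|3|3|1|0|2
0|3|0|3|3|1
3|0|3|2|2|1
3|3|3|0|3|1
1|1|0|1|1|0
[8] 2|3|3|1|0|2
0|3|0|3|3|1
3|0|3|2|2|1
3|3|3|0|3|1
2|1|0|1|1|0
[9] 2|3|3|1|0|2
0|3|0|3|3|1
3|0|3|2|2|1
3|3|3|0|3|1
3|1|0|1|1|0
[10] 2|3|3|1|0|2
1|3|1|3|3|1
0|3|0|3|2|1
2|1|1|1|3|1
1|3|1|1|1|0
[11] 2|3|3|1|0|2
1|3|1|3|3|1
0|3|0|3|2|1
2|1|1|1|3|1
2|3|1|1|1|0
[12] 2|3|3|1|0|2
1|3|1|3|3|1
0|3|0|3|2|1
2|1|1|1|3|1
3|3|1|1|1|0
[13] 2|3|3|1|0|2
1|3|1|3|3|1
0|3|0|3|2|1
3|2|1|1|3|1
1|0|2|1|1|0
[14] 2|3|3|1|0|2
1|3|1|3|3|1
0|3|0|3|2|1
3|2|1|1|3|1
2|0|2|1|1|0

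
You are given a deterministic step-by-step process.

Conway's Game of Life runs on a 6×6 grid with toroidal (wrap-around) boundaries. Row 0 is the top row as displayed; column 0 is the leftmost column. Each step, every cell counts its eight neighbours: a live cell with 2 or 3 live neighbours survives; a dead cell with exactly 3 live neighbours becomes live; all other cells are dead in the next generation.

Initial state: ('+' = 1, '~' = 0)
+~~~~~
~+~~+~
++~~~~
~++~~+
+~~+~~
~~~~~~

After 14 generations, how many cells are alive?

k=0  +~~~~~
~+~~+~
++~~~~
~++~~+
+~~+~~
~~~~~~
k=1  ~~~~~~
~+~~~+
~~~~~+
~~+~~+
+++~~~
~~~~~~
k=2  ~~~~~~
+~~~~~
~~~~++
~~+~~+
+++~~~
~+~~~~
k=3  ~~~~~~
~~~~~+
+~~~++
~~++++
+~+~~~
+++~~~
k=4  ++~~~~
+~~~++
+~~~~~
~~+~~~
+~~~+~
+~+~~~
k=5  ~~~~~~
~~~~~~
++~~~~
~+~~~+
~~~+~+
+~~~~~
k=6  ~~~~~~
~~~~~~
++~~~~
~++~++
~~~~++
~~~~~~
k=7  ~~~~~~
~~~~~~
+++~~+
~++++~
+~~+++
~~~~~~
k=8  ~~~~~~
++~~~~
+~~~++
~~~~~~
++~~~+
~~~~++
k=9  +~~~~+
++~~~~
++~~~+
~+~~+~
+~~~++
~~~~++
k=10  ~+~~+~
~~~~~~
~~+~~+
~+~~+~
+~~+~~
~~~~~~
k=11  ~~~~~~
~~~~~~
~~~~~~
++++++
~~~~~~
~~~~~~
k=12  ~~~~~~
~~~~~~
++++++
++++++
++++++
~~~~~~
k=13  ~~~~~~
++++++
~~~~~~
~~~~~~
~~~~~~
++++++
k=14  ~~~~~~
++++++
++++++
~~~~~~
++++++
++++++

24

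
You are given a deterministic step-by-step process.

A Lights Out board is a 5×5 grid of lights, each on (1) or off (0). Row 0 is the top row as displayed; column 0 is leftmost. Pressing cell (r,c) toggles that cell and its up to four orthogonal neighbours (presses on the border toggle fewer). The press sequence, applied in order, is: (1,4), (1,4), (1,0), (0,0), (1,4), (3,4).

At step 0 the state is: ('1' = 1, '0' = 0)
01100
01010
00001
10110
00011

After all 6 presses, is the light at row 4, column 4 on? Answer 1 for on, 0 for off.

0

t=0: 01100
01010
00001
10110
00011
t=1: 01101
01001
00000
10110
00011
t=2: 01100
01010
00001
10110
00011
t=3: 11100
10010
10001
10110
00011
t=4: 00100
00010
10001
10110
00011
t=5: 00101
00001
10000
10110
00011
t=6: 00101
00001
10001
10101
00010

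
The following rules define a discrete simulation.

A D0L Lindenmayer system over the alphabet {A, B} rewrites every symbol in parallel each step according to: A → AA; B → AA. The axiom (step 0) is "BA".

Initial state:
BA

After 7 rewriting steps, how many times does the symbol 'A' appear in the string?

256

t=0: BA
t=1: AAAA
t=2: AAAAAAAA
t=3: AAAAAAAAAAAAAAAA
t=4: AAAAAAAAAAAAAAAAAAAAAAAAAAAAAAAA
t=5: AAAAAAAAAAAAAAAAAAAAAAAAAAAAAAAAAAAAAAAAAAAAAAAAAAAAAAAAAAAAAAAA
t=6: AAAAAAAAAAAAAAAAAAAAAAAAAAAAAAAAAAAAAAAAAAAAAAAAAAAAAAAAAA…AAAAAAAAAAAAAAAAAAAAAAAAAAAAAAAAAAAAAAAAAAAAAAAAAAAAAAAAAA  (len 128)
t=7: AAAAAAAAAAAAAAAAAAAAAAAAAAAAAAAAAAAAAAAAAAAAAAAAAAAAAAAAAA…AAAAAAAAAAAAAAAAAAAAAAAAAAAAAAAAAAAAAAAAAAAAAAAAAAAAAAAAAA  (len 256)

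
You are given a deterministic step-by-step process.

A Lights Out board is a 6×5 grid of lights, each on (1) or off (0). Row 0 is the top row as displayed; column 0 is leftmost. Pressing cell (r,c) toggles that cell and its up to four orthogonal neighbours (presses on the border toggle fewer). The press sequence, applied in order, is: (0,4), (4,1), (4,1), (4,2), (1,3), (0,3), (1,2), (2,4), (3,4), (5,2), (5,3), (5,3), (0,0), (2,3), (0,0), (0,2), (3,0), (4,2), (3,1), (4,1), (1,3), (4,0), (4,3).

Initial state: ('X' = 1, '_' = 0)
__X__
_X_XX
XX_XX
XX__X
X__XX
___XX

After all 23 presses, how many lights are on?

14

[0] __X__
_X_XX
XX_XX
XX__X
X__XX
___XX
[1] __XXX
_X_X_
XX_XX
XX__X
X__XX
___XX
[2] __XXX
_X_X_
XX_XX
X___X
_XXXX
_X_XX
[3] __XXX
_X_X_
XX_XX
XX__X
X__XX
___XX
[4] __XXX
_X_X_
XX_XX
XXX_X
XXX_X
__XXX
[5] __X_X
_XX_X
XX__X
XXX_X
XXX_X
__XXX
[6] ___X_
_XXXX
XX__X
XXX_X
XXX_X
__XXX
[7] __XX_
____X
XXX_X
XXX_X
XXX_X
__XXX
[8] __XX_
_____
XXXX_
XXX__
XXX_X
__XXX
[9] __XX_
_____
XXXXX
XXXXX
XXX__
__XXX
[10] __XX_
_____
XXXXX
XXXXX
XX___
_X__X
[11] __XX_
_____
XXXXX
XXXXX
XX_X_
_XXX_
[12] __XX_
_____
XXXXX
XXXXX
XX___
_X__X
[13] XXXX_
X____
XXXXX
XXXXX
XX___
_X__X
[14] XXXX_
X__X_
XX___
XXX_X
XX___
_X__X
[15] __XX_
___X_
XX___
XXX_X
XX___
_X__X
[16] _X___
__XX_
XX___
XXX_X
XX___
_X__X
[17] _X___
__XX_
_X___
__X_X
_X___
_X__X
[18] _X___
__XX_
_X___
____X
__XX_
_XX_X
[19] _X___
__XX_
_____
XXX_X
_XXX_
_XX_X
[20] _X___
__XX_
_____
X_X_X
X__X_
__X_X
[21] _X_X_
____X
___X_
X_X_X
X__X_
__X_X
[22] _X_X_
____X
___X_
__X_X
_X_X_
X_X_X
[23] _X_X_
____X
___X_
__XXX
_XX_X
X_XXX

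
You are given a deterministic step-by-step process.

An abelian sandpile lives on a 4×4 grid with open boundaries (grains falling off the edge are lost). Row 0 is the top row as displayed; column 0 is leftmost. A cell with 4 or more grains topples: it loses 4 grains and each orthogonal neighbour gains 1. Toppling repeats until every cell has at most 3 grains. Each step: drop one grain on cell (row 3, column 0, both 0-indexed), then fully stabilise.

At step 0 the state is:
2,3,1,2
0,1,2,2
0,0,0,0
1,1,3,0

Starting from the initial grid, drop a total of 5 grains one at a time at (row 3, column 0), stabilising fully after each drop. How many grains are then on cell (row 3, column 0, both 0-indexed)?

0) 2,3,1,2
0,1,2,2
0,0,0,0
1,1,3,0
1) 2,3,1,2
0,1,2,2
0,0,0,0
2,1,3,0
2) 2,3,1,2
0,1,2,2
0,0,0,0
3,1,3,0
3) 2,3,1,2
0,1,2,2
1,0,0,0
0,2,3,0
4) 2,3,1,2
0,1,2,2
1,0,0,0
1,2,3,0
5) 2,3,1,2
0,1,2,2
1,0,0,0
2,2,3,0

2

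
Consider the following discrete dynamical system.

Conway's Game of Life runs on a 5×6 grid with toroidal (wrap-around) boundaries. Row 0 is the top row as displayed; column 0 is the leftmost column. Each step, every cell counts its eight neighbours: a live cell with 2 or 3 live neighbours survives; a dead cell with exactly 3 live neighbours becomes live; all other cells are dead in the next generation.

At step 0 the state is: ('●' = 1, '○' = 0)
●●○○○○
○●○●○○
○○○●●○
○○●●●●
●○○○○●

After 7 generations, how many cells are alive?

0) ●●○○○○
○●○●○○
○○○●●○
○○●●●●
●○○○○●
1) ○●●○○●
●●○●●○
○○○○○●
●○●○○○
○○●●○○
2) ○○○○○●
○●○●●○
○○●●●●
○●●●○○
●○○●○○
3) ●○●●○●
●○○○○○
●○○○○●
●●○○○●
●●○●●○
4) ○○●●○○
○○○○●○
○○○○○○
○○●○○○
○○○●○○
5) ○○●●●○
○○○●○○
○○○○○○
○○○○○○
○○○●○○
6) ○○●○●○
○○●●●○
○○○○○○
○○○○○○
○○●●●○
7) ○●○○○●
○○●○●○
○○○●○○
○○○●○○
○○●○●○

8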